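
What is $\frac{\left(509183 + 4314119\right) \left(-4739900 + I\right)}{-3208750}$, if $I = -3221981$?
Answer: $\frac{19201278275531}{1604375} \approx 1.1968 \cdot 10^{7}$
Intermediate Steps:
$\frac{\left(509183 + 4314119\right) \left(-4739900 + I\right)}{-3208750} = \frac{\left(509183 + 4314119\right) \left(-4739900 - 3221981\right)}{-3208750} = 4823302 \left(-7961881\right) \left(- \frac{1}{3208750}\right) = \left(-38402556551062\right) \left(- \frac{1}{3208750}\right) = \frac{19201278275531}{1604375}$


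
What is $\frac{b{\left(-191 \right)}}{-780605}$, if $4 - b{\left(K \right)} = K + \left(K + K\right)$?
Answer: $- \frac{577}{780605} \approx -0.00073917$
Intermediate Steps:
$b{\left(K \right)} = 4 - 3 K$ ($b{\left(K \right)} = 4 - \left(K + \left(K + K\right)\right) = 4 - \left(K + 2 K\right) = 4 - 3 K$)
$\frac{b{\left(-191 \right)}}{-780605} = \frac{4 - -573}{-780605} = \left(4 + 573\right) \left(- \frac{1}{780605}\right) = 577 \left(- \frac{1}{780605}\right) = - \frac{577}{780605}$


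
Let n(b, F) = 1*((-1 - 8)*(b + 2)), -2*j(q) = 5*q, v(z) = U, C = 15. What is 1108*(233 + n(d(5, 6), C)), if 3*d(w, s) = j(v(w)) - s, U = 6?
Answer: 308024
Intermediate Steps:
v(z) = 6
j(q) = -5*q/2
d(w, s) = -5 - s/3 (d(w, s) = (-5/2*6 - s)/3 = (-15 - s)/3 = -5 - s/3)
n(b, F) = -18 - 9*b (n(b, F) = 1*(-9*(2 + b)) = 1*(-18 - 9*b) = -18 - 9*b)
1108*(233 + n(d(5, 6), C)) = 1108*(233 + (-18 - 9*(-5 - ⅓*6))) = 1108*(233 + (-18 - 9*(-5 - 2))) = 1108*(233 + (-18 - 9*(-7))) = 1108*(233 + (-18 + 63)) = 1108*(233 + 45) = 1108*278 = 308024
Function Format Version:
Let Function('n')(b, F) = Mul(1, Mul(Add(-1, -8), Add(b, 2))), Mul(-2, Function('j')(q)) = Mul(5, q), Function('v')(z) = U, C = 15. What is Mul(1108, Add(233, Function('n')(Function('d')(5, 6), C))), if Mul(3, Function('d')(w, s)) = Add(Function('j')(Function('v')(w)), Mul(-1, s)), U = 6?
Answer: 308024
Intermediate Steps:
Function('v')(z) = 6
Function('j')(q) = Mul(Rational(-5, 2), q) (Function('j')(q) = Mul(Rational(-1, 2), Mul(5, q)) = Mul(Rational(-5, 2), q))
Function('d')(w, s) = Add(-5, Mul(Rational(-1, 3), s)) (Function('d')(w, s) = Mul(Rational(1, 3), Add(Mul(Rational(-5, 2), 6), Mul(-1, s))) = Mul(Rational(1, 3), Add(-15, Mul(-1, s))) = Add(-5, Mul(Rational(-1, 3), s)))
Function('n')(b, F) = Add(-18, Mul(-9, b)) (Function('n')(b, F) = Mul(1, Mul(-9, Add(2, b))) = Mul(1, Add(-18, Mul(-9, b))) = Add(-18, Mul(-9, b)))
Mul(1108, Add(233, Function('n')(Function('d')(5, 6), C))) = Mul(1108, Add(233, Add(-18, Mul(-9, Add(-5, Mul(Rational(-1, 3), 6)))))) = Mul(1108, Add(233, Add(-18, Mul(-9, Add(-5, -2))))) = Mul(1108, Add(233, Add(-18, Mul(-9, -7)))) = Mul(1108, Add(233, Add(-18, 63))) = Mul(1108, Add(233, 45)) = Mul(1108, 278) = 308024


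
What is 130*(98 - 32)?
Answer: 8580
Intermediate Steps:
130*(98 - 32) = 130*66 = 8580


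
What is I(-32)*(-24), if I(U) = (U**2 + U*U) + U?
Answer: -48384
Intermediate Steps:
I(U) = U + 2*U**2 (I(U) = (U**2 + U**2) + U = 2*U**2 + U = U + 2*U**2)
I(-32)*(-24) = -32*(1 + 2*(-32))*(-24) = -32*(1 - 64)*(-24) = -32*(-63)*(-24) = 2016*(-24) = -48384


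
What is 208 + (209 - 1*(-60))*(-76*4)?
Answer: -81568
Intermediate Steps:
208 + (209 - 1*(-60))*(-76*4) = 208 + (209 + 60)*(-304) = 208 + 269*(-304) = 208 - 81776 = -81568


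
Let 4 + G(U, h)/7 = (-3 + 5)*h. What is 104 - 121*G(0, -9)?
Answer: 18738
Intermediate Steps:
G(U, h) = -28 + 14*h (G(U, h) = -28 + 7*((-3 + 5)*h) = -28 + 7*(2*h) = -28 + 14*h)
104 - 121*G(0, -9) = 104 - 121*(-28 + 14*(-9)) = 104 - 121*(-28 - 126) = 104 - 121*(-154) = 104 + 18634 = 18738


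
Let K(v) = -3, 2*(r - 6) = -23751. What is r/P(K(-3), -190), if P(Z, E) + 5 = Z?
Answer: 23739/16 ≈ 1483.7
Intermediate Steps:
r = -23739/2 (r = 6 + (1/2)*(-23751) = 6 - 23751/2 = -23739/2 ≈ -11870.)
P(Z, E) = -5 + Z
r/P(K(-3), -190) = -23739/(2*(-5 - 3)) = -23739/2/(-8) = -23739/2*(-1/8) = 23739/16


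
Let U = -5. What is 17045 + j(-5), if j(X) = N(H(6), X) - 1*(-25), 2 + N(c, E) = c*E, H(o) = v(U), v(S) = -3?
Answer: 17083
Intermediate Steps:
H(o) = -3
N(c, E) = -2 + E*c (N(c, E) = -2 + c*E = -2 + E*c)
j(X) = 23 - 3*X (j(X) = (-2 + X*(-3)) - 1*(-25) = (-2 - 3*X) + 25 = 23 - 3*X)
17045 + j(-5) = 17045 + (23 - 3*(-5)) = 17045 + (23 + 15) = 17045 + 38 = 17083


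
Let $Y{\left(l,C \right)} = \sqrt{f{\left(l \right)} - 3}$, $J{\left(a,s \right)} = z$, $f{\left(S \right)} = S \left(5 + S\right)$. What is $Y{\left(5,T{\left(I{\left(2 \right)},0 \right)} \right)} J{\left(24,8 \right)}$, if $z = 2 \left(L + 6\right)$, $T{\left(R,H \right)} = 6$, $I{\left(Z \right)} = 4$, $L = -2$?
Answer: $8 \sqrt{47} \approx 54.845$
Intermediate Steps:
$z = 8$ ($z = 2 \left(-2 + 6\right) = 2 \cdot 4 = 8$)
$J{\left(a,s \right)} = 8$
$Y{\left(l,C \right)} = \sqrt{-3 + l \left(5 + l\right)}$ ($Y{\left(l,C \right)} = \sqrt{l \left(5 + l\right) - 3} = \sqrt{-3 + l \left(5 + l\right)}$)
$Y{\left(5,T{\left(I{\left(2 \right)},0 \right)} \right)} J{\left(24,8 \right)} = \sqrt{-3 + 5 \left(5 + 5\right)} 8 = \sqrt{-3 + 5 \cdot 10} \cdot 8 = \sqrt{-3 + 50} \cdot 8 = \sqrt{47} \cdot 8 = 8 \sqrt{47}$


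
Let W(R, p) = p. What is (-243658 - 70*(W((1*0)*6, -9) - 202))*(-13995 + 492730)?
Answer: -109576696680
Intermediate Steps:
(-243658 - 70*(W((1*0)*6, -9) - 202))*(-13995 + 492730) = (-243658 - 70*(-9 - 202))*(-13995 + 492730) = (-243658 - 70*(-211))*478735 = (-243658 + 14770)*478735 = -228888*478735 = -109576696680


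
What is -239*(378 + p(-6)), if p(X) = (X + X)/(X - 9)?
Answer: -452666/5 ≈ -90533.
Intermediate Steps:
p(X) = 2*X/(-9 + X) (p(X) = (2*X)/(-9 + X) = 2*X/(-9 + X))
-239*(378 + p(-6)) = -239*(378 + 2*(-6)/(-9 - 6)) = -239*(378 + 2*(-6)/(-15)) = -239*(378 + 2*(-6)*(-1/15)) = -239*(378 + ⅘) = -239*1894/5 = -452666/5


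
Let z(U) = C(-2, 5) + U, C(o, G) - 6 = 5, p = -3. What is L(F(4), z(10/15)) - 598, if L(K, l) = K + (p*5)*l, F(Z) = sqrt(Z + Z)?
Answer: -773 + 2*sqrt(2) ≈ -770.17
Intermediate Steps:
C(o, G) = 11 (C(o, G) = 6 + 5 = 11)
F(Z) = sqrt(2)*sqrt(Z) (F(Z) = sqrt(2*Z) = sqrt(2)*sqrt(Z))
z(U) = 11 + U
L(K, l) = K - 15*l (L(K, l) = K + (-3*5)*l = K - 15*l)
L(F(4), z(10/15)) - 598 = (sqrt(2)*sqrt(4) - 15*(11 + 10/15)) - 598 = (sqrt(2)*2 - 15*(11 + 10*(1/15))) - 598 = (2*sqrt(2) - 15*(11 + 2/3)) - 598 = (2*sqrt(2) - 15*35/3) - 598 = (2*sqrt(2) - 175) - 598 = (-175 + 2*sqrt(2)) - 598 = -773 + 2*sqrt(2)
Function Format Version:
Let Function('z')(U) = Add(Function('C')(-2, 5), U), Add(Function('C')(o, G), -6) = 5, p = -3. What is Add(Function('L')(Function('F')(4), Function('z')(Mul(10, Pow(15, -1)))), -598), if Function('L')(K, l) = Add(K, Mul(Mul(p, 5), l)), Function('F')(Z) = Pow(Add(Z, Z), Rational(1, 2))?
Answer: Add(-773, Mul(2, Pow(2, Rational(1, 2)))) ≈ -770.17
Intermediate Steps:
Function('C')(o, G) = 11 (Function('C')(o, G) = Add(6, 5) = 11)
Function('F')(Z) = Mul(Pow(2, Rational(1, 2)), Pow(Z, Rational(1, 2))) (Function('F')(Z) = Pow(Mul(2, Z), Rational(1, 2)) = Mul(Pow(2, Rational(1, 2)), Pow(Z, Rational(1, 2))))
Function('z')(U) = Add(11, U)
Function('L')(K, l) = Add(K, Mul(-15, l)) (Function('L')(K, l) = Add(K, Mul(Mul(-3, 5), l)) = Add(K, Mul(-15, l)))
Add(Function('L')(Function('F')(4), Function('z')(Mul(10, Pow(15, -1)))), -598) = Add(Add(Mul(Pow(2, Rational(1, 2)), Pow(4, Rational(1, 2))), Mul(-15, Add(11, Mul(10, Pow(15, -1))))), -598) = Add(Add(Mul(Pow(2, Rational(1, 2)), 2), Mul(-15, Add(11, Mul(10, Rational(1, 15))))), -598) = Add(Add(Mul(2, Pow(2, Rational(1, 2))), Mul(-15, Add(11, Rational(2, 3)))), -598) = Add(Add(Mul(2, Pow(2, Rational(1, 2))), Mul(-15, Rational(35, 3))), -598) = Add(Add(Mul(2, Pow(2, Rational(1, 2))), -175), -598) = Add(Add(-175, Mul(2, Pow(2, Rational(1, 2)))), -598) = Add(-773, Mul(2, Pow(2, Rational(1, 2))))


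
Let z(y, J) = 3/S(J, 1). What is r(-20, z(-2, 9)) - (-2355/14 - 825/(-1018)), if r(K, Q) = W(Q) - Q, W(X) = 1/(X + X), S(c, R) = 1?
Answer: 3518189/21378 ≈ 164.57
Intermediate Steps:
W(X) = 1/(2*X)
z(y, J) = 3 (z(y, J) = 3/1 = 3*1 = 3)
r(K, Q) = 1/(2*Q) - Q
r(-20, z(-2, 9)) - (-2355/14 - 825/(-1018)) = ((½)/3 - 1*3) - (-2355/14 - 825/(-1018)) = ((½)*(⅓) - 3) - (-2355*1/14 - 825*(-1/1018)) = (⅙ - 3) - (-2355/14 + 825/1018) = -17/6 - 1*(-596460/3563) = -17/6 + 596460/3563 = 3518189/21378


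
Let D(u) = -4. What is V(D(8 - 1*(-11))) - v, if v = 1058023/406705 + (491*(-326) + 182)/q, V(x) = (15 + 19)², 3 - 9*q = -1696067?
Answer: 79619972217897/68980014935 ≈ 1154.2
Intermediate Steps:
q = 1696070/9 (q = ⅓ - ⅑*(-1696067) = ⅓ + 1696067/9 = 1696070/9 ≈ 1.8845e+5)
V(x) = 1156 (V(x) = 34² = 1156)
v = 120925046963/68980014935 (v = 1058023/406705 + (491*(-326) + 182)/(1696070/9) = 1058023*(1/406705) + (-160066 + 182)*(9/1696070) = 1058023/406705 - 159884*9/1696070 = 1058023/406705 - 719478/848035 = 120925046963/68980014935 ≈ 1.7530)
V(D(8 - 1*(-11))) - v = 1156 - 1*120925046963/68980014935 = 1156 - 120925046963/68980014935 = 79619972217897/68980014935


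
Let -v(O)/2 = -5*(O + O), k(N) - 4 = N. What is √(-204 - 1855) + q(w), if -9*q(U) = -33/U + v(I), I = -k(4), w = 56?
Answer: 8993/504 + I*√2059 ≈ 17.843 + 45.376*I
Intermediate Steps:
k(N) = 4 + N
I = -8 (I = -(4 + 4) = -1*8 = -8)
v(O) = 20*O (v(O) = -(-10)*(O + O) = -(-10)*2*O = -(-20)*O = 20*O)
q(U) = 160/9 + 11/(3*U) (q(U) = -(-33/U + 20*(-8))/9 = -(-33/U - 160)/9 = -(-160 - 33/U)/9 = 160/9 + 11/(3*U))
√(-204 - 1855) + q(w) = √(-204 - 1855) + (⅑)*(33 + 160*56)/56 = √(-2059) + (⅑)*(1/56)*(33 + 8960) = I*√2059 + (⅑)*(1/56)*8993 = I*√2059 + 8993/504 = 8993/504 + I*√2059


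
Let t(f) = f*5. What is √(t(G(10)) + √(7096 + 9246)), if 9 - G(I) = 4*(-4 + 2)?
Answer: √(85 + √16342) ≈ 14.589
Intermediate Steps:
G(I) = 17 (G(I) = 9 - 4*(-4 + 2) = 9 - 4*(-2) = 9 - 1*(-8) = 9 + 8 = 17)
t(f) = 5*f
√(t(G(10)) + √(7096 + 9246)) = √(5*17 + √(7096 + 9246)) = √(85 + √16342)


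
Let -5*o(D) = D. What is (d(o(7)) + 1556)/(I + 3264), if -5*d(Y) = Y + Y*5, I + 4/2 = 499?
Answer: 38942/94025 ≈ 0.41417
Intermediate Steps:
o(D) = -D/5
I = 497 (I = -2 + 499 = 497)
d(Y) = -6*Y/5 (d(Y) = -(Y + Y*5)/5 = -(Y + 5*Y)/5 = -6*Y/5)
(d(o(7)) + 1556)/(I + 3264) = (-(-6)*7/25 + 1556)/(497 + 3264) = (-6/5*(-7/5) + 1556)/3761 = (42/25 + 1556)*(1/3761) = (38942/25)*(1/3761) = 38942/94025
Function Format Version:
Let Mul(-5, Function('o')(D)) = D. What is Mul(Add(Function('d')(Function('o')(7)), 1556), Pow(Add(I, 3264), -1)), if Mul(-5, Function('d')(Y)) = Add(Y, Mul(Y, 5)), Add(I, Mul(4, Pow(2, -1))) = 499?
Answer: Rational(38942, 94025) ≈ 0.41417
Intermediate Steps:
Function('o')(D) = Mul(Rational(-1, 5), D)
I = 497 (I = Add(-2, 499) = 497)
Function('d')(Y) = Mul(Rational(-6, 5), Y) (Function('d')(Y) = Mul(Rational(-1, 5), Add(Y, Mul(Y, 5))) = Mul(Rational(-1, 5), Add(Y, Mul(5, Y))) = Mul(Rational(-1, 5), Mul(6, Y)) = Mul(Rational(-6, 5), Y))
Mul(Add(Function('d')(Function('o')(7)), 1556), Pow(Add(I, 3264), -1)) = Mul(Add(Mul(Rational(-6, 5), Mul(Rational(-1, 5), 7)), 1556), Pow(Add(497, 3264), -1)) = Mul(Add(Mul(Rational(-6, 5), Rational(-7, 5)), 1556), Pow(3761, -1)) = Mul(Add(Rational(42, 25), 1556), Rational(1, 3761)) = Mul(Rational(38942, 25), Rational(1, 3761)) = Rational(38942, 94025)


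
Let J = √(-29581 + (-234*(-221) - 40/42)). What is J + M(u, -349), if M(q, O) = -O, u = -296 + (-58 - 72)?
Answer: 349 + √9760233/21 ≈ 497.77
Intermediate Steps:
u = -426 (u = -296 - 130 = -426)
J = √9760233/21 (J = √(-29581 + (51714 - 40*1/42)) = √(-29581 + (51714 - 20/21)) = √(-29581 + 1085974/21) = √(464773/21) = √9760233/21 ≈ 148.77)
J + M(u, -349) = √9760233/21 - 1*(-349) = √9760233/21 + 349 = 349 + √9760233/21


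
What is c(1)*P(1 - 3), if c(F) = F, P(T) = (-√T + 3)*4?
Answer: 12 - 4*I*√2 ≈ 12.0 - 5.6569*I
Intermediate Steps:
P(T) = 12 - 4*√T (P(T) = (3 - √T)*4 = 12 - 4*√T)
c(1)*P(1 - 3) = 1*(12 - 4*√(1 - 3)) = 1*(12 - 4*I*√2) = 12 - 4*I*√2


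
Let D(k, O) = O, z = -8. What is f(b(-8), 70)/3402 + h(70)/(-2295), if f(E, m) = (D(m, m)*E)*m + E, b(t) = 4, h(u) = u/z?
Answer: 666977/115668 ≈ 5.7663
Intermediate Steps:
h(u) = -u/8 (h(u) = u/(-8) = u*(-⅛) = -u/8)
f(E, m) = E + E*m² (f(E, m) = (m*E)*m + E = (E*m)*m + E = E*m² + E = E + E*m²)
f(b(-8), 70)/3402 + h(70)/(-2295) = (4*(1 + 70²))/3402 - ⅛*70/(-2295) = (4*(1 + 4900))*(1/3402) - 35/4*(-1/2295) = (4*4901)*(1/3402) + 7/1836 = 19604*(1/3402) + 7/1836 = 9802/1701 + 7/1836 = 666977/115668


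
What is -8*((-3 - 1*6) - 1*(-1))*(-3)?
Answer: -192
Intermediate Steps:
-8*((-3 - 1*6) - 1*(-1))*(-3) = -8*((-3 - 6) + 1)*(-3) = -8*(-9 + 1)*(-3) = -8*(-8)*(-3) = 64*(-3) = -192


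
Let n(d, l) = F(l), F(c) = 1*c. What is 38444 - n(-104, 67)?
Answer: 38377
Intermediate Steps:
F(c) = c
n(d, l) = l
38444 - n(-104, 67) = 38444 - 1*67 = 38444 - 67 = 38377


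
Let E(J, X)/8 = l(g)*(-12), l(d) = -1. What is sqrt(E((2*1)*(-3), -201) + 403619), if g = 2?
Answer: sqrt(403715) ≈ 635.39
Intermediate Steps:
E(J, X) = 96 (E(J, X) = 8*(-1*(-12)) = 8*12 = 96)
sqrt(E((2*1)*(-3), -201) + 403619) = sqrt(96 + 403619) = sqrt(403715)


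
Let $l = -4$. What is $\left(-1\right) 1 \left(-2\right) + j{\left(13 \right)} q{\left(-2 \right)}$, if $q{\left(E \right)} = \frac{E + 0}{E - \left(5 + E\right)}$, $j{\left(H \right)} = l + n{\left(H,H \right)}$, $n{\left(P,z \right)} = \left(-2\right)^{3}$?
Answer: $- \frac{14}{5} \approx -2.8$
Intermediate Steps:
$n{\left(P,z \right)} = -8$
$j{\left(H \right)} = -12$ ($j{\left(H \right)} = -4 - 8 = -12$)
$q{\left(E \right)} = - \frac{E}{5}$ ($q{\left(E \right)} = \frac{E}{-5} = E \left(- \frac{1}{5}\right) = - \frac{E}{5}$)
$\left(-1\right) 1 \left(-2\right) + j{\left(13 \right)} q{\left(-2 \right)} = \left(-1\right) 1 \left(-2\right) - 12 \left(\left(- \frac{1}{5}\right) \left(-2\right)\right) = \left(-1\right) \left(-2\right) - \frac{24}{5} = 2 - \frac{24}{5} = - \frac{14}{5}$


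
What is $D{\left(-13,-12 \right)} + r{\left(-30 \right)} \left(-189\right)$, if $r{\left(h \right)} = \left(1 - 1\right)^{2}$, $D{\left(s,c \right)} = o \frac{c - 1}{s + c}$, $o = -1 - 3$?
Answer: $- \frac{52}{25} \approx -2.08$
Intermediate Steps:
$o = -4$
$D{\left(s,c \right)} = - \frac{4 \left(-1 + c\right)}{c + s}$ ($D{\left(s,c \right)} = - 4 \frac{c - 1}{s + c} = - 4 \frac{-1 + c}{c + s} = - \frac{4 \left(-1 + c\right)}{c + s}$)
$r{\left(h \right)} = 0$ ($r{\left(h \right)} = 0^{2} = 0$)
$D{\left(-13,-12 \right)} + r{\left(-30 \right)} \left(-189\right) = \frac{4 \left(1 - -12\right)}{-12 - 13} + 0 \left(-189\right) = \frac{4 \left(1 + 12\right)}{-25} + 0 = 4 \left(- \frac{1}{25}\right) 13 + 0 = - \frac{52}{25} + 0 = - \frac{52}{25}$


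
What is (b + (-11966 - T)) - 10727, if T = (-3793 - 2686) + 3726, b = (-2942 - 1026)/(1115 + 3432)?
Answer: -90671148/4547 ≈ -19941.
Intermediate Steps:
b = -3968/4547 ≈ -0.87266
T = -2753 (T = -6479 + 3726 = -2753)
(b + (-11966 - T)) - 10727 = (-3968/4547 + (-11966 - 1*(-2753))) - 10727 = (-3968/4547 + (-11966 + 2753)) - 10727 = (-3968/4547 - 9213) - 10727 = -41895479/4547 - 10727 = -90671148/4547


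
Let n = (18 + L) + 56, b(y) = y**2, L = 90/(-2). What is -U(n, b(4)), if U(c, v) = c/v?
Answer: -29/16 ≈ -1.8125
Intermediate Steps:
L = -45 (L = 90*(-1/2) = -45)
n = 29 (n = (18 - 45) + 56 = -27 + 56 = 29)
-U(n, b(4)) = -29/(4**2) = -29/16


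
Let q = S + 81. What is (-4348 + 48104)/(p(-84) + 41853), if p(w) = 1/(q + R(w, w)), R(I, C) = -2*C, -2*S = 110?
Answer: 8488664/8119483 ≈ 1.0455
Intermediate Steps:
S = -55 (S = -½*110 = -55)
q = 26 (q = -55 + 81 = 26)
p(w) = 1/(26 - 2*w)
(-4348 + 48104)/(p(-84) + 41853) = (-4348 + 48104)/(-1/(-26 + 2*(-84)) + 41853) = 43756/(-1/(-26 - 168) + 41853) = 43756/(-1/(-194) + 41853) = 43756/(-1*(-1/194) + 41853) = 43756/(1/194 + 41853) = 43756/(8119483/194) = 43756*(194/8119483) = 8488664/8119483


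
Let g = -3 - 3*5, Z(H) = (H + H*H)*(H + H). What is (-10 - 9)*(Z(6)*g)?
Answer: 172368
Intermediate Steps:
Z(H) = 2*H*(H + H**2) (Z(H) = (H + H**2)*(2*H) = 2*H*(H + H**2))
g = -18 (g = -3 - 15 = -18)
(-10 - 9)*(Z(6)*g) = (-10 - 9)*((2*6**2*(1 + 6))*(-18)) = -19*2*36*7*(-18) = -9576*(-18) = -19*(-9072) = 172368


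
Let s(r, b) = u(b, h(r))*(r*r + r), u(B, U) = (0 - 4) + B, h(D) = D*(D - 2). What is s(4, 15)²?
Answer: 48400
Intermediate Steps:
h(D) = D*(-2 + D)
u(B, U) = -4 + B
s(r, b) = (-4 + b)*(r + r²) (s(r, b) = (-4 + b)*(r*r + r) = (-4 + b)*(r² + r) = (-4 + b)*(r + r²))
s(4, 15)² = (4*(1 + 4)*(-4 + 15))² = (4*5*11)² = 220² = 48400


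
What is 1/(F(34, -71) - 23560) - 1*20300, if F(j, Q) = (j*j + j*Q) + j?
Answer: -503115201/24784 ≈ -20300.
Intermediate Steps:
F(j, Q) = j + j² + Q*j (F(j, Q) = (j² + Q*j) + j = j + j² + Q*j)
1/(F(34, -71) - 23560) - 1*20300 = 1/(34*(1 - 71 + 34) - 23560) - 1*20300 = 1/(34*(-36) - 23560) - 20300 = 1/(-1224 - 23560) - 20300 = 1/(-24784) - 20300 = -1/24784 - 20300 = -503115201/24784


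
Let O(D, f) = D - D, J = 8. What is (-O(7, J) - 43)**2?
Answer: 1849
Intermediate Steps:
O(D, f) = 0
(-O(7, J) - 43)**2 = (-1*0 - 43)**2 = (0 - 43)**2 = (-43)**2 = 1849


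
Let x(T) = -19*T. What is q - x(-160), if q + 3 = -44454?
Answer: -47497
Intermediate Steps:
q = -44457 (q = -3 - 44454 = -44457)
q - x(-160) = -44457 - (-19)*(-160) = -44457 - 1*3040 = -44457 - 3040 = -47497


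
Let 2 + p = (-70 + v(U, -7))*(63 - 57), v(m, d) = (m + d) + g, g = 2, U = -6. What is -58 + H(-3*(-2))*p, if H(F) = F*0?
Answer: -58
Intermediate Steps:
H(F) = 0
v(m, d) = 2 + d + m (v(m, d) = (m + d) + 2 = (d + m) + 2 = 2 + d + m)
p = -488 (p = -2 + (-70 + (2 - 7 - 6))*(63 - 57) = -2 + (-70 - 11)*6 = -2 - 81*6 = -2 - 486 = -488)
-58 + H(-3*(-2))*p = -58 + 0*(-488) = -58 + 0 = -58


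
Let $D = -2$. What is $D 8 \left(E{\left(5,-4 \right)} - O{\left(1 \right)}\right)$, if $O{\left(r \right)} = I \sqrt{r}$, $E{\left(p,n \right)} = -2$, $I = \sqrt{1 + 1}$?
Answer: $32 + 16 \sqrt{2} \approx 54.627$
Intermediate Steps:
$I = \sqrt{2} \approx 1.4142$
$O{\left(r \right)} = \sqrt{2} \sqrt{r}$
$D 8 \left(E{\left(5,-4 \right)} - O{\left(1 \right)}\right) = \left(-2\right) 8 \left(-2 - \sqrt{2} \sqrt{1}\right) = - 16 \left(-2 - \sqrt{2} \cdot 1\right) = - 16 \left(-2 - \sqrt{2}\right) = 32 + 16 \sqrt{2}$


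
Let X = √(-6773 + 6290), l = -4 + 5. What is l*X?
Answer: I*√483 ≈ 21.977*I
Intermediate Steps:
l = 1
X = I*√483 (X = √(-483) = I*√483 ≈ 21.977*I)
l*X = 1*(I*√483) = I*√483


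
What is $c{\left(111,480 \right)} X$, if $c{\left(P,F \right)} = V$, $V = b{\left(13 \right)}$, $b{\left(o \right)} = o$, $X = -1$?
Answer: $-13$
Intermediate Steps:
$V = 13$
$c{\left(P,F \right)} = 13$
$c{\left(111,480 \right)} X = 13 \left(-1\right) = -13$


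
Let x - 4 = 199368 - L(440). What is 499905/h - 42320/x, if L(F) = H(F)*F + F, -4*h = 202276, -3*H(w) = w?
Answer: -100385788155/9992383831 ≈ -10.046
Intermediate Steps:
H(w) = -w/3
h = -50569 (h = -¼*202276 = -50569)
L(F) = F - F²/3 (L(F) = (-F/3)*F + F = -F²/3 + F = F - F²/3)
x = 790396/3 (x = 4 + (199368 - 440*(3 - 1*440)/3) = 4 + (199368 - 440*(3 - 440)/3) = 4 + (199368 - 440*(-437)/3) = 4 + (199368 - 1*(-192280/3)) = 4 + (199368 + 192280/3) = 4 + 790384/3 = 790396/3 ≈ 2.6347e+5)
499905/h - 42320/x = 499905/(-50569) - 42320/790396/3 = 499905*(-1/50569) - 42320*3/790396 = -499905/50569 - 31740/197599 = -100385788155/9992383831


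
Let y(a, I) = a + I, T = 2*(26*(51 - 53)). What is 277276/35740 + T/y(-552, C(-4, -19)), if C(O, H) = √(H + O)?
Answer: 940709191/118379815 + 104*I*√23/304727 ≈ 7.9465 + 0.0016368*I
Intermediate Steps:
T = -104 (T = 2*(26*(-2)) = 2*(-52) = -104)
y(a, I) = I + a
277276/35740 + T/y(-552, C(-4, -19)) = 277276/35740 - 104/(√(-19 - 4) - 552) = 277276*(1/35740) - 104/(√(-23) - 552) = 69319/8935 - 104/(I*√23 - 552) = 69319/8935 - 104/(-552 + I*√23)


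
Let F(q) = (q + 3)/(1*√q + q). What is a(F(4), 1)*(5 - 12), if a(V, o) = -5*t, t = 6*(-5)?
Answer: -1050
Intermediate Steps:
t = -30
F(q) = (3 + q)/(q + √q) (F(q) = (3 + q)/(√q + q) = (3 + q)/(q + √q))
a(V, o) = 150 (a(V, o) = -5*(-30) = 150)
a(F(4), 1)*(5 - 12) = 150*(5 - 12) = 150*(-7) = -1050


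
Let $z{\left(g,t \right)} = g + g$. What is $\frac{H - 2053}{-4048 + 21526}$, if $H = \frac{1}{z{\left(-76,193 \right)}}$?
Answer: $- \frac{34673}{295184} \approx -0.11746$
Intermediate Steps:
$z{\left(g,t \right)} = 2 g$
$H = - \frac{1}{152}$ ($H = \frac{1}{2 \left(-76\right)} = \frac{1}{-152} = - \frac{1}{152} \approx -0.0065789$)
$\frac{H - 2053}{-4048 + 21526} = \frac{- \frac{1}{152} - 2053}{-4048 + 21526} = - \frac{312057}{152 \cdot 17478} = \left(- \frac{312057}{152}\right) \frac{1}{17478} = - \frac{34673}{295184}$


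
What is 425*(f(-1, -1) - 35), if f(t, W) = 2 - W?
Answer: -13600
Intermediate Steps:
425*(f(-1, -1) - 35) = 425*((2 - 1*(-1)) - 35) = 425*((2 + 1) - 35) = 425*(3 - 35) = 425*(-32) = -13600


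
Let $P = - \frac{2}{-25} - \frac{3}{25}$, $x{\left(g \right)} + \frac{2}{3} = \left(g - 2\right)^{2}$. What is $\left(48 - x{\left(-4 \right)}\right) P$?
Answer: $- \frac{38}{75} \approx -0.50667$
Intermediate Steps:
$x{\left(g \right)} = - \frac{2}{3} + \left(-2 + g\right)^{2}$ ($x{\left(g \right)} = - \frac{2}{3} + \left(g - 2\right)^{2} = - \frac{2}{3} + \left(-2 + g\right)^{2}$)
$P = - \frac{1}{25}$ ($P = \left(-2\right) \left(- \frac{1}{25}\right) - \frac{3}{25} = \frac{2}{25} - \frac{3}{25} = - \frac{1}{25} \approx -0.04$)
$\left(48 - x{\left(-4 \right)}\right) P = \left(48 - \left(- \frac{2}{3} + \left(-2 - 4\right)^{2}\right)\right) \left(- \frac{1}{25}\right) = \left(48 - \left(- \frac{2}{3} + \left(-6\right)^{2}\right)\right) \left(- \frac{1}{25}\right) = \left(48 - \left(- \frac{2}{3} + 36\right)\right) \left(- \frac{1}{25}\right) = \left(48 - \frac{106}{3}\right) \left(- \frac{1}{25}\right) = \frac{38}{3} \left(- \frac{1}{25}\right) = - \frac{38}{75}$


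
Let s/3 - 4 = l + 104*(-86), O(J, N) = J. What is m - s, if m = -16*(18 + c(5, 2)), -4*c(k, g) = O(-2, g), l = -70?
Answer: 26734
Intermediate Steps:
c(k, g) = ½ (c(k, g) = -¼*(-2) = ½)
m = -296 (m = -16*(18 + ½) = -16*37/2 = -296)
s = -27030 (s = 12 + 3*(-70 + 104*(-86)) = 12 + 3*(-70 - 8944) = 12 + 3*(-9014) = 12 - 27042 = -27030)
m - s = -296 - 1*(-27030) = -296 + 27030 = 26734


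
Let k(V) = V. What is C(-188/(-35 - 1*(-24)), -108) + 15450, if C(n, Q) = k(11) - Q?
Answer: 15569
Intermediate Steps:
C(n, Q) = 11 - Q
C(-188/(-35 - 1*(-24)), -108) + 15450 = (11 - 1*(-108)) + 15450 = (11 + 108) + 15450 = 119 + 15450 = 15569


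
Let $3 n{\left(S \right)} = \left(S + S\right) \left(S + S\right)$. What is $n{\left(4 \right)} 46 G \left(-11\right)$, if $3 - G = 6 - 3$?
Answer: $0$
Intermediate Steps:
$G = 0$ ($G = 3 - \left(6 - 3\right) = 3 - 3 = 0$)
$n{\left(S \right)} = \frac{4 S^{2}}{3}$ ($n{\left(S \right)} = \frac{\left(S + S\right) \left(S + S\right)}{3} = \frac{2 S 2 S}{3} = \frac{4 S^{2}}{3}$)
$n{\left(4 \right)} 46 G \left(-11\right) = \frac{4 \cdot 4^{2}}{3} \cdot 46 \cdot 0 \left(-11\right) = \frac{4}{3} \cdot 16 \cdot 46 \cdot 0 = \frac{64}{3} \cdot 46 \cdot 0 = \frac{2944}{3} \cdot 0 = 0$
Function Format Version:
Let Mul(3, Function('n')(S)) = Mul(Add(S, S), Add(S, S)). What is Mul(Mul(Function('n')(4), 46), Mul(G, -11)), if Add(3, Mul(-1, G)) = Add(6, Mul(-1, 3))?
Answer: 0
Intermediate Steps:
G = 0 (G = Add(3, Mul(-1, Add(6, Mul(-1, 3)))) = Add(3, Mul(-1, Add(6, -3))) = Add(3, Mul(-1, 3)) = Add(3, -3) = 0)
Function('n')(S) = Mul(Rational(4, 3), Pow(S, 2)) (Function('n')(S) = Mul(Rational(1, 3), Mul(Add(S, S), Add(S, S))) = Mul(Rational(1, 3), Mul(Mul(2, S), Mul(2, S))) = Mul(Rational(1, 3), Mul(4, Pow(S, 2))) = Mul(Rational(4, 3), Pow(S, 2)))
Mul(Mul(Function('n')(4), 46), Mul(G, -11)) = Mul(Mul(Mul(Rational(4, 3), Pow(4, 2)), 46), Mul(0, -11)) = Mul(Mul(Mul(Rational(4, 3), 16), 46), 0) = Mul(Mul(Rational(64, 3), 46), 0) = Mul(Rational(2944, 3), 0) = 0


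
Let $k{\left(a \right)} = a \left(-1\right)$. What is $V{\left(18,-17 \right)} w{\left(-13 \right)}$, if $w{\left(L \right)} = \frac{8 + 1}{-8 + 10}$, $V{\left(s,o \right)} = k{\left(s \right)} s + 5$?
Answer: $- \frac{2871}{2} \approx -1435.5$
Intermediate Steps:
$k{\left(a \right)} = - a$
$V{\left(s,o \right)} = 5 - s^{2}$ ($V{\left(s,o \right)} = - s s + 5 = - s^{2} + 5 = 5 - s^{2}$)
$w{\left(L \right)} = \frac{9}{2}$
$V{\left(18,-17 \right)} w{\left(-13 \right)} = \left(5 - 18^{2}\right) \frac{9}{2} = \left(5 - 324\right) \frac{9}{2} = \left(-319\right) \frac{9}{2} = - \frac{2871}{2}$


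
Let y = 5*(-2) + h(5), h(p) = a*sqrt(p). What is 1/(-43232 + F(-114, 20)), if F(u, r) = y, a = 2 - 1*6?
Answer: -21621/934935242 + sqrt(5)/467467621 ≈ -2.3121e-5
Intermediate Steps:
a = -4 (a = 2 - 6 = -4)
h(p) = -4*sqrt(p)
y = -10 - 4*sqrt(5) (y = 5*(-2) - 4*sqrt(5) = -10 - 4*sqrt(5) ≈ -18.944)
F(u, r) = -10 - 4*sqrt(5)
1/(-43232 + F(-114, 20)) = 1/(-43232 + (-10 - 4*sqrt(5))) = 1/(-43242 - 4*sqrt(5))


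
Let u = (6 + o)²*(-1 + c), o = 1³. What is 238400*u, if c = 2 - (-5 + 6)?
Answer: 0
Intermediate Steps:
o = 1
c = 1 (c = 2 - 1*1 = 2 - 1 = 1)
u = 0 (u = (6 + 1)²*(-1 + 1) = 7²*0 = 49*0 = 0)
238400*u = 238400*0 = 0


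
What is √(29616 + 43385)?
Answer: √73001 ≈ 270.19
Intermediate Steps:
√(29616 + 43385) = √73001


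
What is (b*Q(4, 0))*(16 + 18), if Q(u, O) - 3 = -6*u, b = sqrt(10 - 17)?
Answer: -714*I*sqrt(7) ≈ -1889.1*I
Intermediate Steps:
b = I*sqrt(7) (b = sqrt(-7) = I*sqrt(7) ≈ 2.6458*I)
Q(u, O) = 3 - 6*u
(b*Q(4, 0))*(16 + 18) = ((I*sqrt(7))*(3 - 6*4))*(16 + 18) = ((I*sqrt(7))*(3 - 24))*34 = ((I*sqrt(7))*(-21))*34 = -21*I*sqrt(7)*34 = -714*I*sqrt(7)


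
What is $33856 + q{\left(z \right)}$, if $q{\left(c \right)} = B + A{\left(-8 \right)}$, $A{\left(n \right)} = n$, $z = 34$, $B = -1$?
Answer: $33847$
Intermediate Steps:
$q{\left(c \right)} = -9$ ($q{\left(c \right)} = -1 - 8 = -9$)
$33856 + q{\left(z \right)} = 33856 - 9 = 33847$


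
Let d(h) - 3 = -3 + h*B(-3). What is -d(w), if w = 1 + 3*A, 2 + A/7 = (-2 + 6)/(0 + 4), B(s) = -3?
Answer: -60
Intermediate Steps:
A = -7 (A = -14 + 7*((-2 + 6)/(0 + 4)) = -14 + 7*(4/4) = -14 + 7*(4*(¼)) = -14 + 7*1 = -14 + 7 = -7)
w = -20 (w = 1 + 3*(-7) = 1 - 21 = -20)
d(h) = -3*h (d(h) = 3 + (-3 + h*(-3)) = 3 + (-3 - 3*h) = -3*h)
-d(w) = -(-3)*(-20) = -1*60 = -60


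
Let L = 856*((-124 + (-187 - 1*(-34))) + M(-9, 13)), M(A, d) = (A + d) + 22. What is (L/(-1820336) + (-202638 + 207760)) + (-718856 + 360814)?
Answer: -80304095783/227542 ≈ -3.5292e+5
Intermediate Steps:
M(A, d) = 22 + A + d
L = -214856 (L = 856*((-124 + (-187 - 1*(-34))) + (22 - 9 + 13)) = 856*((-124 + (-187 + 34)) + 26) = 856*((-124 - 153) + 26) = 856*(-277 + 26) = 856*(-251) = -214856)
(L/(-1820336) + (-202638 + 207760)) + (-718856 + 360814) = (-214856/(-1820336) + (-202638 + 207760)) + (-718856 + 360814) = (-214856*(-1/1820336) + 5122) - 358042 = (26857/227542 + 5122) - 358042 = 1165496981/227542 - 358042 = -80304095783/227542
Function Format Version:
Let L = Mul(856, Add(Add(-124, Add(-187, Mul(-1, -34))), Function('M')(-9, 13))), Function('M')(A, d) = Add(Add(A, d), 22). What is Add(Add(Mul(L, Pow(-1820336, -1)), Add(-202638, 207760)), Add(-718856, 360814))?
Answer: Rational(-80304095783, 227542) ≈ -3.5292e+5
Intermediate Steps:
Function('M')(A, d) = Add(22, A, d)
L = -214856 (L = Mul(856, Add(Add(-124, Add(-187, Mul(-1, -34))), Add(22, -9, 13))) = Mul(856, Add(Add(-124, Add(-187, 34)), 26)) = Mul(856, Add(Add(-124, -153), 26)) = Mul(856, Add(-277, 26)) = Mul(856, -251) = -214856)
Add(Add(Mul(L, Pow(-1820336, -1)), Add(-202638, 207760)), Add(-718856, 360814)) = Add(Add(Mul(-214856, Pow(-1820336, -1)), Add(-202638, 207760)), Add(-718856, 360814)) = Add(Add(Mul(-214856, Rational(-1, 1820336)), 5122), -358042) = Add(Add(Rational(26857, 227542), 5122), -358042) = Add(Rational(1165496981, 227542), -358042) = Rational(-80304095783, 227542)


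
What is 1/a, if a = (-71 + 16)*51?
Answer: -1/2805 ≈ -0.00035651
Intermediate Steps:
a = -2805 (a = -55*51 = -2805)
1/a = 1/(-2805) = -1/2805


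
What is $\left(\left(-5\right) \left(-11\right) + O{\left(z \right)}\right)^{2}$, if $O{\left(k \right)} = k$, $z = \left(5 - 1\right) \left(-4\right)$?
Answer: $1521$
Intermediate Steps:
$z = -16$ ($z = 4 \left(-4\right) = -16$)
$\left(\left(-5\right) \left(-11\right) + O{\left(z \right)}\right)^{2} = \left(\left(-5\right) \left(-11\right) - 16\right)^{2} = \left(55 - 16\right)^{2} = 39^{2} = 1521$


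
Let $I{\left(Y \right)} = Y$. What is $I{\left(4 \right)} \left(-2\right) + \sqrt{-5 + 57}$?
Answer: $-8 + 2 \sqrt{13} \approx -0.7889$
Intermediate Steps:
$I{\left(4 \right)} \left(-2\right) + \sqrt{-5 + 57} = 4 \left(-2\right) + \sqrt{-5 + 57} = -8 + \sqrt{52} = -8 + 2 \sqrt{13}$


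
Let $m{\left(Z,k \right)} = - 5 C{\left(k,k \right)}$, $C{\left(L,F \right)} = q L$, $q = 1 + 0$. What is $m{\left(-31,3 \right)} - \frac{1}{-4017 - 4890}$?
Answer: $- \frac{133604}{8907} \approx -15.0$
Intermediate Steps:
$q = 1$
$C{\left(L,F \right)} = L$ ($C{\left(L,F \right)} = 1 L = L$)
$m{\left(Z,k \right)} = - 5 k$
$m{\left(-31,3 \right)} - \frac{1}{-4017 - 4890} = \left(-5\right) 3 - \frac{1}{-4017 - 4890} = -15 - \frac{1}{-8907} = -15 - - \frac{1}{8907} = -15 + \frac{1}{8907} = - \frac{133604}{8907}$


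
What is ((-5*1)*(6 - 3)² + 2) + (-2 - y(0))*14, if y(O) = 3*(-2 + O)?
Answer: 13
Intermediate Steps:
y(O) = -6 + 3*O
((-5*1)*(6 - 3)² + 2) + (-2 - y(0))*14 = ((-5*1)*(6 - 3)² + 2) + (-2 - (-6 + 3*0))*14 = (-5*3² + 2) + (-2 - (-6 + 0))*14 = (-5*9 + 2) + (-2 - 1*(-6))*14 = (-45 + 2) + (-2 + 6)*14 = -43 + 4*14 = -43 + 56 = 13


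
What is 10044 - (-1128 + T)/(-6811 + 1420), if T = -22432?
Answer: 54123644/5391 ≈ 10040.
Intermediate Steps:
10044 - (-1128 + T)/(-6811 + 1420) = 10044 - (-1128 - 22432)/(-6811 + 1420) = 10044 - (-23560)/(-5391) = 10044 - (-23560)*(-1)/5391 = 10044 - 1*23560/5391 = 10044 - 23560/5391 = 54123644/5391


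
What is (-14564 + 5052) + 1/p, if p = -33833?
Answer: -321819497/33833 ≈ -9512.0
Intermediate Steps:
(-14564 + 5052) + 1/p = (-14564 + 5052) + 1/(-33833) = -9512 - 1/33833 = -321819497/33833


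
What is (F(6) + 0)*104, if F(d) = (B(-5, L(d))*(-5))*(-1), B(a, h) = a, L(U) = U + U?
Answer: -2600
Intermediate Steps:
L(U) = 2*U
F(d) = -25 (F(d) = -5*(-5)*(-1) = 25*(-1) = -25)
(F(6) + 0)*104 = (-25 + 0)*104 = -25*104 = -2600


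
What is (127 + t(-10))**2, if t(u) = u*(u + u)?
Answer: 106929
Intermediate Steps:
t(u) = 2*u**2 (t(u) = u*(2*u) = 2*u**2)
(127 + t(-10))**2 = (127 + 2*(-10)**2)**2 = (127 + 2*100)**2 = (127 + 200)**2 = 327**2 = 106929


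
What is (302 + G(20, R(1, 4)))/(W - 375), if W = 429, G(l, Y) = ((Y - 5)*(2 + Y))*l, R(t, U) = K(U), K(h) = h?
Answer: 91/27 ≈ 3.3704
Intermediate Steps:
R(t, U) = U
G(l, Y) = l*(-5 + Y)*(2 + Y) (G(l, Y) = ((-5 + Y)*(2 + Y))*l = l*(-5 + Y)*(2 + Y))
(302 + G(20, R(1, 4)))/(W - 375) = (302 + 20*(-10 + 4² - 3*4))/(429 - 375) = (302 + 20*(-10 + 16 - 12))/54 = (302 + 20*(-6))*(1/54) = (302 - 120)*(1/54) = 182*(1/54) = 91/27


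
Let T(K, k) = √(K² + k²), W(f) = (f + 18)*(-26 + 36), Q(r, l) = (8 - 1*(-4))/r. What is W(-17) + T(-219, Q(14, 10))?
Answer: 10 + 15*√10445/7 ≈ 229.00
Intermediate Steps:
Q(r, l) = 12/r (Q(r, l) = (8 + 4)/r = 12/r)
W(f) = 180 + 10*f (W(f) = (18 + f)*10 = 180 + 10*f)
W(-17) + T(-219, Q(14, 10)) = (180 + 10*(-17)) + √((-219)² + (12/14)²) = (180 - 170) + √(47961 + (12*(1/14))²) = 10 + √(47961 + (6/7)²) = 10 + √(47961 + 36/49) = 10 + √(2350125/49) = 10 + 15*√10445/7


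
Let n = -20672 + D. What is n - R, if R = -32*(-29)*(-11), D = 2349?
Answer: -8115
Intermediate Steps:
n = -18323 (n = -20672 + 2349 = -18323)
R = -10208 (R = 928*(-11) = -10208)
n - R = -18323 - 1*(-10208) = -18323 + 10208 = -8115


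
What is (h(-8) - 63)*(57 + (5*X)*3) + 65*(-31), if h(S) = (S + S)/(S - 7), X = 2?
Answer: -37016/5 ≈ -7403.2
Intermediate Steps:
h(S) = 2*S/(-7 + S) (h(S) = (2*S)/(-7 + S) = 2*S/(-7 + S))
(h(-8) - 63)*(57 + (5*X)*3) + 65*(-31) = (2*(-8)/(-7 - 8) - 63)*(57 + (5*2)*3) + 65*(-31) = (2*(-8)/(-15) - 63)*(57 + 10*3) - 2015 = (2*(-8)*(-1/15) - 63)*(57 + 30) - 2015 = (16/15 - 63)*87 - 2015 = -929/15*87 - 2015 = -26941/5 - 2015 = -37016/5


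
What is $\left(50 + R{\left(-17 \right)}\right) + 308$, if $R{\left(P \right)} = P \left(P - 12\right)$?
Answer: $851$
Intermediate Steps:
$R{\left(P \right)} = P \left(-12 + P\right)$
$\left(50 + R{\left(-17 \right)}\right) + 308 = \left(50 - 17 \left(-12 - 17\right)\right) + 308 = \left(50 - -493\right) + 308 = \left(50 + 493\right) + 308 = 543 + 308 = 851$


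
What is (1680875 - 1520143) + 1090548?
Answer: 1251280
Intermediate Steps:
(1680875 - 1520143) + 1090548 = 160732 + 1090548 = 1251280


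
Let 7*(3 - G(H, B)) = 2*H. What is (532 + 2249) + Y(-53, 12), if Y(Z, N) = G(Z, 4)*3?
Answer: 19848/7 ≈ 2835.4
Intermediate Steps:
G(H, B) = 3 - 2*H/7
Y(Z, N) = 9 - 6*Z/7 (Y(Z, N) = (3 - 2*Z/7)*3 = 9 - 6*Z/7)
(532 + 2249) + Y(-53, 12) = (532 + 2249) + (9 - 6/7*(-53)) = 2781 + (9 + 318/7) = 2781 + 381/7 = 19848/7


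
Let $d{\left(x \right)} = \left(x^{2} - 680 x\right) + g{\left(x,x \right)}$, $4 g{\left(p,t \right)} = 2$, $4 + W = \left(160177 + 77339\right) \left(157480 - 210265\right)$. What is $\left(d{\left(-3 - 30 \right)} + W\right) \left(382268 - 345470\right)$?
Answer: $-461346039552531$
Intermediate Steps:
$W = -12537282064$ ($W = -4 + \left(160177 + 77339\right) \left(157480 - 210265\right) = -4 + 237516 \left(-52785\right) = -4 - 12537282060 = -12537282064$)
$g{\left(p,t \right)} = \frac{1}{2}$ ($g{\left(p,t \right)} = \frac{1}{4} \cdot 2 = \frac{1}{2}$)
$d{\left(x \right)} = \frac{1}{2} + x^{2} - 680 x$ ($d{\left(x \right)} = \left(x^{2} - 680 x\right) + \frac{1}{2} = \frac{1}{2} + x^{2} - 680 x$)
$\left(d{\left(-3 - 30 \right)} + W\right) \left(382268 - 345470\right) = \left(\left(\frac{1}{2} + \left(-3 - 30\right)^{2} - 680 \left(-3 - 30\right)\right) - 12537282064\right) \left(382268 - 345470\right) = \left(\left(\frac{1}{2} + \left(-3 - 30\right)^{2} - 680 \left(-3 - 30\right)\right) - 12537282064\right) 36798 = \left(\left(\frac{1}{2} + \left(-33\right)^{2} - -22440\right) - 12537282064\right) 36798 = \left(\left(\frac{1}{2} + 1089 + 22440\right) - 12537282064\right) 36798 = \left(\frac{47059}{2} - 12537282064\right) 36798 = \left(- \frac{25074517069}{2}\right) 36798 = -461346039552531$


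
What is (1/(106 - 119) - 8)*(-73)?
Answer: 7665/13 ≈ 589.62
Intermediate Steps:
(1/(106 - 119) - 8)*(-73) = (1/(-13) - 8)*(-73) = (-1/13 - 8)*(-73) = -105/13*(-73) = 7665/13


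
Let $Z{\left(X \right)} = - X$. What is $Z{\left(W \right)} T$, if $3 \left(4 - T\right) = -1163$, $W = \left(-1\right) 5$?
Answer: $\frac{5875}{3} \approx 1958.3$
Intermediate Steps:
$W = -5$
$T = \frac{1175}{3}$ ($T = 4 - - \frac{1163}{3} = 4 + \frac{1163}{3} = \frac{1175}{3} \approx 391.67$)
$Z{\left(W \right)} T = \left(-1\right) \left(-5\right) \frac{1175}{3} = 5 \cdot \frac{1175}{3} = \frac{5875}{3}$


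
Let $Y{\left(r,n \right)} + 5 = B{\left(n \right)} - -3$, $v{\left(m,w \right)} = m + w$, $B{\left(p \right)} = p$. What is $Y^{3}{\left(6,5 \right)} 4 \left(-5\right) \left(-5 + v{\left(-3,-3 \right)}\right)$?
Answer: $5940$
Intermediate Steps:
$Y{\left(r,n \right)} = -2 + n$ ($Y{\left(r,n \right)} = -5 + \left(n - -3\right) = -5 + \left(n + 3\right) = -5 + \left(3 + n\right) = -2 + n$)
$Y^{3}{\left(6,5 \right)} 4 \left(-5\right) \left(-5 + v{\left(-3,-3 \right)}\right) = \left(-2 + 5\right)^{3} \cdot 4 \left(-5\right) \left(-5 - 6\right) = 3^{3} \left(- 20 \left(-5 - 6\right)\right) = 27 \left(\left(-20\right) \left(-11\right)\right) = 27 \cdot 220 = 5940$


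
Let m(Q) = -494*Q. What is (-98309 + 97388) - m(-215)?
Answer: -107131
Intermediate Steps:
(-98309 + 97388) - m(-215) = (-98309 + 97388) - (-494)*(-215) = -921 - 1*106210 = -921 - 106210 = -107131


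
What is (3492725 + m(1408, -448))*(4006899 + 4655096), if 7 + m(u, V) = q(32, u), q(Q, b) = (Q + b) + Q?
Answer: 30266656309050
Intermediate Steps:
q(Q, b) = b + 2*Q
m(u, V) = 57 + u (m(u, V) = -7 + (u + 2*32) = -7 + (u + 64) = -7 + (64 + u) = 57 + u)
(3492725 + m(1408, -448))*(4006899 + 4655096) = (3492725 + (57 + 1408))*(4006899 + 4655096) = (3492725 + 1465)*8661995 = 3494190*8661995 = 30266656309050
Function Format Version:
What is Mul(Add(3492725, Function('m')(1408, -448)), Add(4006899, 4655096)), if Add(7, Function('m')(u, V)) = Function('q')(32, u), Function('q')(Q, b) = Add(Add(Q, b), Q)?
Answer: 30266656309050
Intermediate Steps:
Function('q')(Q, b) = Add(b, Mul(2, Q))
Function('m')(u, V) = Add(57, u) (Function('m')(u, V) = Add(-7, Add(u, Mul(2, 32))) = Add(-7, Add(u, 64)) = Add(-7, Add(64, u)) = Add(57, u))
Mul(Add(3492725, Function('m')(1408, -448)), Add(4006899, 4655096)) = Mul(Add(3492725, Add(57, 1408)), Add(4006899, 4655096)) = Mul(Add(3492725, 1465), 8661995) = Mul(3494190, 8661995) = 30266656309050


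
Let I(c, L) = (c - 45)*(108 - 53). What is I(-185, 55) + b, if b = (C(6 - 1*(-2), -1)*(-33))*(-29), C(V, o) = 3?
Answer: -9779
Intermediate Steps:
b = 2871 (b = (3*(-33))*(-29) = -99*(-29) = 2871)
I(c, L) = -2475 + 55*c (I(c, L) = (-45 + c)*55 = -2475 + 55*c)
I(-185, 55) + b = (-2475 + 55*(-185)) + 2871 = (-2475 - 10175) + 2871 = -12650 + 2871 = -9779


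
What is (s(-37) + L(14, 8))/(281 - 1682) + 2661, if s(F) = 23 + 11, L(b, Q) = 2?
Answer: 1242675/467 ≈ 2661.0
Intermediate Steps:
s(F) = 34
(s(-37) + L(14, 8))/(281 - 1682) + 2661 = (34 + 2)/(281 - 1682) + 2661 = 36/(-1401) + 2661 = 36*(-1/1401) + 2661 = -12/467 + 2661 = 1242675/467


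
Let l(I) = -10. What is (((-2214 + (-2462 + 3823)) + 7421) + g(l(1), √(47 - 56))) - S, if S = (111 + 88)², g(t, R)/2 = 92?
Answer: -32849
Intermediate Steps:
g(t, R) = 184 (g(t, R) = 2*92 = 184)
S = 39601 (S = 199² = 39601)
(((-2214 + (-2462 + 3823)) + 7421) + g(l(1), √(47 - 56))) - S = (((-2214 + (-2462 + 3823)) + 7421) + 184) - 1*39601 = (((-2214 + 1361) + 7421) + 184) - 39601 = ((-853 + 7421) + 184) - 39601 = (6568 + 184) - 39601 = 6752 - 39601 = -32849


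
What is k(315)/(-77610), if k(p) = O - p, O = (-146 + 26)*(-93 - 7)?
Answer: -779/5174 ≈ -0.15056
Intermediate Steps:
O = 12000 (O = -120*(-100) = 12000)
k(p) = 12000 - p
k(315)/(-77610) = (12000 - 1*315)/(-77610) = (12000 - 315)*(-1/77610) = 11685*(-1/77610) = -779/5174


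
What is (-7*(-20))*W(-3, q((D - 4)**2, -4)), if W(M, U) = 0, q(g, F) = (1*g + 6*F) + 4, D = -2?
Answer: 0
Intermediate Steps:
q(g, F) = 4 + g + 6*F (q(g, F) = (g + 6*F) + 4 = 4 + g + 6*F)
(-7*(-20))*W(-3, q((D - 4)**2, -4)) = -7*(-20)*0 = 140*0 = 0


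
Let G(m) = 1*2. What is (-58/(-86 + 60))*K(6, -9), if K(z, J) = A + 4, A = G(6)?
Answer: 174/13 ≈ 13.385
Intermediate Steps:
G(m) = 2
A = 2
K(z, J) = 6 (K(z, J) = 2 + 4 = 6)
(-58/(-86 + 60))*K(6, -9) = -58/(-86 + 60)*6 = -58/(-26)*6 = -58*(-1/26)*6 = (29/13)*6 = 174/13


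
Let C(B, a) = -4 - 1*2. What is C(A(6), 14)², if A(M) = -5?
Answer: 36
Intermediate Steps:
C(B, a) = -6 (C(B, a) = -4 - 2 = -6)
C(A(6), 14)² = (-6)² = 36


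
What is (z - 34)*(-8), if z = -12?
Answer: 368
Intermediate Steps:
(z - 34)*(-8) = (-12 - 34)*(-8) = -46*(-8) = 368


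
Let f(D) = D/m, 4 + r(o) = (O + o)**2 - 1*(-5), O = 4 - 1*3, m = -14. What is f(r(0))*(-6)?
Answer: 6/7 ≈ 0.85714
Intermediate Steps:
O = 1 (O = 4 - 3 = 1)
r(o) = 1 + (1 + o)**2 (r(o) = -4 + ((1 + o)**2 - 1*(-5)) = -4 + ((1 + o)**2 + 5) = -4 + (5 + (1 + o)**2) = 1 + (1 + o)**2)
f(D) = -D/14 (f(D) = D/(-14) = D*(-1/14) = -D/14)
f(r(0))*(-6) = -(1 + (1 + 0)**2)/14*(-6) = -(1 + 1**2)/14*(-6) = -(1 + 1)/14*(-6) = -1/14*2*(-6) = -1/7*(-6) = 6/7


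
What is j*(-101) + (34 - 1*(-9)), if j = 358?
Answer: -36115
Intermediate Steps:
j*(-101) + (34 - 1*(-9)) = 358*(-101) + (34 - 1*(-9)) = -36158 + (34 + 9) = -36158 + 43 = -36115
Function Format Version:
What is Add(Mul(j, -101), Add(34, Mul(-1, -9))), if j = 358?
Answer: -36115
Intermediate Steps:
Add(Mul(j, -101), Add(34, Mul(-1, -9))) = Add(Mul(358, -101), Add(34, Mul(-1, -9))) = Add(-36158, Add(34, 9)) = Add(-36158, 43) = -36115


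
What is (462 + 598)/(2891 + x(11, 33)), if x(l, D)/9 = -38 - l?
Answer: 106/245 ≈ 0.43265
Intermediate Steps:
x(l, D) = -342 - 9*l (x(l, D) = 9*(-38 - l) = -342 - 9*l)
(462 + 598)/(2891 + x(11, 33)) = (462 + 598)/(2891 + (-342 - 9*11)) = 1060/(2891 + (-342 - 99)) = 1060/(2891 - 441) = 1060/2450 = 1060*(1/2450) = 106/245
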